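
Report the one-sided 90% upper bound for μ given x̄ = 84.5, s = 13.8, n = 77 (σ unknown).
μ ≤ 86.53

Upper bound (one-sided):
t* = 1.293 (one-sided for 90%)
Upper bound = x̄ + t* · s/√n = 84.5 + 1.293 · 13.8/√77 = 86.53

We are 90% confident that μ ≤ 86.53.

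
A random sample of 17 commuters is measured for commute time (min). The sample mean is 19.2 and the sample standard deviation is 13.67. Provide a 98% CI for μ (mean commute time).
(10.64, 27.76)

t-interval (σ unknown):
df = n - 1 = 16
t* = 2.583 for 98% confidence

Margin of error = t* · s/√n = 2.583 · 13.67/√17 = 8.56

CI: (10.64, 27.76)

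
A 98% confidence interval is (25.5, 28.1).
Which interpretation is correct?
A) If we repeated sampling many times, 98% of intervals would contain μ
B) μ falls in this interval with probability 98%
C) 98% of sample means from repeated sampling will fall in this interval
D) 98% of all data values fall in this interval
A

A) Correct — this is the frequentist long-run coverage interpretation.
B) Wrong — μ is fixed; the randomness lives in the interval, not in μ.
C) Wrong — coverage applies to intervals containing μ, not to future x̄ values.
D) Wrong — a CI is about the parameter μ, not individual data values.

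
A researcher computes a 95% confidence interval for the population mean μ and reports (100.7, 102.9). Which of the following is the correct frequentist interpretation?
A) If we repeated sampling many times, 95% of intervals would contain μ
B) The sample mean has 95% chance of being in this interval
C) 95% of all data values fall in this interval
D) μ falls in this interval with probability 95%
A

A) Correct — this is the frequentist long-run coverage interpretation.
B) Wrong — x̄ is observed and sits in the interval by construction.
C) Wrong — a CI is about the parameter μ, not individual data values.
D) Wrong — μ is fixed; the randomness lives in the interval, not in μ.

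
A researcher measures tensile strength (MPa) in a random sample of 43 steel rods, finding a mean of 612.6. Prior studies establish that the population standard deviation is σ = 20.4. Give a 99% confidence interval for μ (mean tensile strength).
(604.59, 620.61)

z-interval (σ known):
z* = 2.576 for 99% confidence

Margin of error = z* · σ/√n = 2.576 · 20.4/√43 = 8.01

CI: (612.6 - 8.01, 612.6 + 8.01) = (604.59, 620.61)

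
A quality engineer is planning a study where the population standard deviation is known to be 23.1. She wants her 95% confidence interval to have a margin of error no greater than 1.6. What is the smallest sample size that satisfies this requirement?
n ≥ 801

For margin E ≤ 1.6:
n ≥ (z* · σ / E)²
n ≥ (1.960 · 23.1 / 1.6)²
n ≥ 800.75

Minimum n = 801 (rounding up)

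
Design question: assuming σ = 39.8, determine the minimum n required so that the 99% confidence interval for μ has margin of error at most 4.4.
n ≥ 543

For margin E ≤ 4.4:
n ≥ (z* · σ / E)²
n ≥ (2.576 · 39.8 / 4.4)²
n ≥ 542.94

Minimum n = 543 (rounding up)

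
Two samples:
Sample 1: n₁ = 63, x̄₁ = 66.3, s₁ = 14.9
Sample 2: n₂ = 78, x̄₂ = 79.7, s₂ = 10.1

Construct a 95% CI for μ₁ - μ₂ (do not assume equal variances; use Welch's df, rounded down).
(-17.76, -9.04)

Difference: x̄₁ - x̄₂ = -13.40
SE = √(s₁²/n₁ + s₂²/n₂) = √(14.9²/63 + 10.1²/78) = 2.1981
df = 104.92 → 104 (Welch–Satterthwaite, rounded down)
t* = 1.983

CI: -13.40 ± 1.983 · 2.1981 = -13.40 ± 4.36 = (-17.76, -9.04)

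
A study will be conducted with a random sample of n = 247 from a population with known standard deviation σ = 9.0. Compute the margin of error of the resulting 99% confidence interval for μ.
Margin of error = 1.48

Margin of error = z* · σ/√n
= 2.576 · 9.0/√247
= 2.576 · 9.0/15.7162
= 1.48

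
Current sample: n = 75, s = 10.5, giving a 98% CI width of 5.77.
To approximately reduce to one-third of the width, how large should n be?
n ≈ 675

CI width ∝ 1/√n
To reduce width by factor 3, need √n to grow by 3 → need 3² = 9 times as many samples.

Current: n = 75, width = 5.77
New: n = 675, width ≈ 1.88

Width reduced by factor of 5.77/1.88 = 3.07.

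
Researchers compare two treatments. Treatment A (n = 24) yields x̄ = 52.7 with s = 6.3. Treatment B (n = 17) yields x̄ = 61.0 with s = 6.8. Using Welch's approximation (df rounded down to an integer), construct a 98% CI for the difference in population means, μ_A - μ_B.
(-13.42, -3.18)

Difference: x̄₁ - x̄₂ = -8.30
SE = √(s₁²/n₁ + s₂²/n₂) = √(6.3²/24 + 6.8²/17) = 2.0914
df = 32.91 → 32 (Welch–Satterthwaite, rounded down)
t* = 2.449

CI: -8.30 ± 2.449 · 2.0914 = -8.30 ± 5.12 = (-13.42, -3.18)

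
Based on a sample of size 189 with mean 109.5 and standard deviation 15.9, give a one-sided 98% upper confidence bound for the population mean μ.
μ ≤ 111.89

Upper bound (one-sided):
t* = 2.068 (one-sided for 98%)
Upper bound = x̄ + t* · s/√n = 109.5 + 2.068 · 15.9/√189 = 111.89

We are 98% confident that μ ≤ 111.89.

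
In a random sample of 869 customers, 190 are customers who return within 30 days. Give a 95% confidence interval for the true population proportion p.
(0.191, 0.246)

Proportion CI:
p̂ = 190/869 = 0.21864
SE = √(p̂(1-p̂)/n) = √(0.21864 · 0.78136 / 869) = 0.01402

z* = 1.960
Margin = z* · SE = 1.960 · 0.01402 = 0.0275

CI: 0.21864 ± 0.0275 = (0.191, 0.246)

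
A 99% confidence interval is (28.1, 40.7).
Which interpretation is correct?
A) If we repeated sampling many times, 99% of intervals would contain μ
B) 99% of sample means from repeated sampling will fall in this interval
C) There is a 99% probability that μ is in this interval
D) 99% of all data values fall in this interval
A

A) Correct — this is the frequentist long-run coverage interpretation.
B) Wrong — coverage applies to intervals containing μ, not to future x̄ values.
C) Wrong — μ is fixed; the randomness lives in the interval, not in μ.
D) Wrong — a CI is about the parameter μ, not individual data values.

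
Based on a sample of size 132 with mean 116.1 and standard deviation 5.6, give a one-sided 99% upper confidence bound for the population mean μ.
μ ≤ 117.25

Upper bound (one-sided):
t* = 2.355 (one-sided for 99%)
Upper bound = x̄ + t* · s/√n = 116.1 + 2.355 · 5.6/√132 = 117.25

We are 99% confident that μ ≤ 117.25.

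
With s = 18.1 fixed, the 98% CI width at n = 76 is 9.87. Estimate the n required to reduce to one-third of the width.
n ≈ 684

CI width ∝ 1/√n
To reduce width by factor 3, need √n to grow by 3 → need 3² = 9 times as many samples.

Current: n = 76, width = 9.87
New: n = 684, width ≈ 3.23

Width reduced by factor of 9.87/3.23 = 3.06.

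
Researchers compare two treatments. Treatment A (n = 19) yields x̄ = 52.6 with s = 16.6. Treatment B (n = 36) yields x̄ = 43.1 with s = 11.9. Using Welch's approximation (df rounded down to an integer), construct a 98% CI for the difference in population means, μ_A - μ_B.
(-1.09, 20.09)

Difference: x̄₁ - x̄₂ = 9.50
SE = √(s₁²/n₁ + s₂²/n₂) = √(16.6²/19 + 11.9²/36) = 4.2938
df = 28.03 → 28 (Welch–Satterthwaite, rounded down)
t* = 2.467

CI: 9.50 ± 2.467 · 4.2938 = 9.50 ± 10.59 = (-1.09, 20.09)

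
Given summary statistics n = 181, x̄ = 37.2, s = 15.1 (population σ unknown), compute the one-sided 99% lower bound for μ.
μ ≥ 34.57

Lower bound (one-sided):
t* = 2.347 (one-sided for 99%)
Lower bound = x̄ - t* · s/√n = 37.2 - 2.347 · 15.1/√181 = 34.57

We are 99% confident that μ ≥ 34.57.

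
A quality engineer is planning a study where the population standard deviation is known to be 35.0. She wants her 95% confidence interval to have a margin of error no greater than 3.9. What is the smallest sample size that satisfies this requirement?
n ≥ 310

For margin E ≤ 3.9:
n ≥ (z* · σ / E)²
n ≥ (1.960 · 35.0 / 3.9)²
n ≥ 309.40

Minimum n = 310 (rounding up)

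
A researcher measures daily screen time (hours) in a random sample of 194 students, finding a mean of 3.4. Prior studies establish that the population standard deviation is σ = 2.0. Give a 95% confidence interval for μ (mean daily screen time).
(3.12, 3.68)

z-interval (σ known):
z* = 1.960 for 95% confidence

Margin of error = z* · σ/√n = 1.960 · 2.0/√194 = 0.28

CI: (3.4 - 0.28, 3.4 + 0.28) = (3.12, 3.68)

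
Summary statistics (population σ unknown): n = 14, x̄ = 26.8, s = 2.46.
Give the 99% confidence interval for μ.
(24.82, 28.78)

t-interval (σ unknown):
df = n - 1 = 13
t* = 3.012 for 99% confidence

Margin of error = t* · s/√n = 3.012 · 2.46/√14 = 1.98

CI: (24.82, 28.78)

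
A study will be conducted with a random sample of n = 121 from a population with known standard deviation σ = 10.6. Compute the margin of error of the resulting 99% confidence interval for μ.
Margin of error = 2.48

Margin of error = z* · σ/√n
= 2.576 · 10.6/√121
= 2.576 · 10.6/11.0000
= 2.48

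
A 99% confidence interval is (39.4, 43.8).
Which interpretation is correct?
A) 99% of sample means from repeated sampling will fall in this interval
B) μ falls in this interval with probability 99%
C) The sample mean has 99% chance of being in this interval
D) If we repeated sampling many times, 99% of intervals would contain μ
D

A) Wrong — coverage applies to intervals containing μ, not to future x̄ values.
B) Wrong — μ is fixed; the randomness lives in the interval, not in μ.
C) Wrong — x̄ is observed and sits in the interval by construction.
D) Correct — this is the frequentist long-run coverage interpretation.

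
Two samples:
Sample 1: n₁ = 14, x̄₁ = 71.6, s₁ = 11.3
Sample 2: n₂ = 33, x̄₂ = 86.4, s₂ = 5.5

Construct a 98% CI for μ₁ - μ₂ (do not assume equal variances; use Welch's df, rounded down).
(-23.04, -6.56)

Difference: x̄₁ - x̄₂ = -14.80
SE = √(s₁²/n₁ + s₂²/n₂) = √(11.3²/14 + 5.5²/33) = 3.1682
df = 15.68 → 15 (Welch–Satterthwaite, rounded down)
t* = 2.602

CI: -14.80 ± 2.602 · 3.1682 = -14.80 ± 8.24 = (-23.04, -6.56)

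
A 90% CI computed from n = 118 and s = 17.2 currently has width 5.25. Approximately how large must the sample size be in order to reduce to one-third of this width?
n ≈ 1062

CI width ∝ 1/√n
To reduce width by factor 3, need √n to grow by 3 → need 3² = 9 times as many samples.

Current: n = 118, width = 5.25
New: n = 1062, width ≈ 1.74

Width reduced by factor of 5.25/1.74 = 3.02.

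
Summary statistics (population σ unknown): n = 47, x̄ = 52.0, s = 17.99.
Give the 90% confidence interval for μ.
(47.59, 56.41)

t-interval (σ unknown):
df = n - 1 = 46
t* = 1.679 for 90% confidence

Margin of error = t* · s/√n = 1.679 · 17.99/√47 = 4.41

CI: (47.59, 56.41)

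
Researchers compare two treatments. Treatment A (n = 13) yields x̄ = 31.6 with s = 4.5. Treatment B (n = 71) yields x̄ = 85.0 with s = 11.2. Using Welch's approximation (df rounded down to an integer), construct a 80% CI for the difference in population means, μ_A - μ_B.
(-55.77, -51.03)

Difference: x̄₁ - x̄₂ = -53.40
SE = √(s₁²/n₁ + s₂²/n₂) = √(4.5²/13 + 11.2²/71) = 1.8233
df = 44.78 → 44 (Welch–Satterthwaite, rounded down)
t* = 1.301

CI: -53.40 ± 1.301 · 1.8233 = -53.40 ± 2.37 = (-55.77, -51.03)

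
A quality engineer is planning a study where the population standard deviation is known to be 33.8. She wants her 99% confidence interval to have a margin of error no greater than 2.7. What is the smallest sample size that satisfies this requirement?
n ≥ 1040

For margin E ≤ 2.7:
n ≥ (z* · σ / E)²
n ≥ (2.576 · 33.8 / 2.7)²
n ≥ 1039.91

Minimum n = 1040 (rounding up)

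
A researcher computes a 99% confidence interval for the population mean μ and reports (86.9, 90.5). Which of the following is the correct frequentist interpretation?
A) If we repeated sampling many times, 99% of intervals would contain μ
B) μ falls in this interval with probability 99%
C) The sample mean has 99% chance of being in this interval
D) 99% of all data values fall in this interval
A

A) Correct — this is the frequentist long-run coverage interpretation.
B) Wrong — μ is fixed; the randomness lives in the interval, not in μ.
C) Wrong — x̄ is observed and sits in the interval by construction.
D) Wrong — a CI is about the parameter μ, not individual data values.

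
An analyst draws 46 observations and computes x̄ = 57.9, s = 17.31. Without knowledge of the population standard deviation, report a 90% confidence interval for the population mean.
(53.61, 62.19)

t-interval (σ unknown):
df = n - 1 = 45
t* = 1.679 for 90% confidence

Margin of error = t* · s/√n = 1.679 · 17.31/√46 = 4.29

CI: (53.61, 62.19)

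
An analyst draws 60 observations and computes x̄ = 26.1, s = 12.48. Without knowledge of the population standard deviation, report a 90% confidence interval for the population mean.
(23.41, 28.79)

t-interval (σ unknown):
df = n - 1 = 59
t* = 1.671 for 90% confidence

Margin of error = t* · s/√n = 1.671 · 12.48/√60 = 2.69

CI: (23.41, 28.79)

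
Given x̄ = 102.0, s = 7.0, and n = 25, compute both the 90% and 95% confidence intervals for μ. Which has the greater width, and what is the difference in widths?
95% CI is wider by 0.99

df = 24
90% CI: t* = 1.711, (99.60, 104.40), width = 2 · t* · s/√n = 4.79
95% CI: t* = 2.064, (99.11, 104.89), width = 2 · t* · s/√n = 5.78

The 95% CI is wider by 5.78 - 4.79 = 0.99.
Higher confidence requires a wider interval.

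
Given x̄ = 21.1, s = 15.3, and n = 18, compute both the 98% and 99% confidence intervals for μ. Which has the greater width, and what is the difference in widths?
99% CI is wider by 2.39

df = 17
98% CI: t* = 2.567, (11.84, 30.36), width = 2 · t* · s/√n = 18.51
99% CI: t* = 2.898, (10.65, 31.55), width = 2 · t* · s/√n = 20.90

The 99% CI is wider by 20.90 - 18.51 = 2.39.
Higher confidence requires a wider interval.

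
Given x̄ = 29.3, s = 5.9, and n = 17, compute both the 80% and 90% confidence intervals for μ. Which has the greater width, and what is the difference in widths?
90% CI is wider by 1.17

df = 16
80% CI: t* = 1.337, (27.39, 31.21), width = 2 · t* · s/√n = 3.83
90% CI: t* = 1.746, (26.80, 31.80), width = 2 · t* · s/√n = 5.00

The 90% CI is wider by 5.00 - 3.83 = 1.17.
Higher confidence requires a wider interval.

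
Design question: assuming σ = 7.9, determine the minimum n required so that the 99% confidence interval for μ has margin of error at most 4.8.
n ≥ 18

For margin E ≤ 4.8:
n ≥ (z* · σ / E)²
n ≥ (2.576 · 7.9 / 4.8)²
n ≥ 17.97

Minimum n = 18 (rounding up)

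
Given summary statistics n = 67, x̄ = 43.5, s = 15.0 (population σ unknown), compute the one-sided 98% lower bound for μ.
μ ≥ 39.66

Lower bound (one-sided):
t* = 2.095 (one-sided for 98%)
Lower bound = x̄ - t* · s/√n = 43.5 - 2.095 · 15.0/√67 = 39.66

We are 98% confident that μ ≥ 39.66.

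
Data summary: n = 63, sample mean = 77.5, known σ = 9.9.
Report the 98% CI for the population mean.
(74.60, 80.40)

z-interval (σ known):
z* = 2.326 for 98% confidence

Margin of error = z* · σ/√n = 2.326 · 9.9/√63 = 2.90

CI: (77.5 - 2.90, 77.5 + 2.90) = (74.60, 80.40)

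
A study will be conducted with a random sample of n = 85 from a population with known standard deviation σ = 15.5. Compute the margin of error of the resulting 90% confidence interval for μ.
Margin of error = 2.77

Margin of error = z* · σ/√n
= 1.645 · 15.5/√85
= 1.645 · 15.5/9.2195
= 2.77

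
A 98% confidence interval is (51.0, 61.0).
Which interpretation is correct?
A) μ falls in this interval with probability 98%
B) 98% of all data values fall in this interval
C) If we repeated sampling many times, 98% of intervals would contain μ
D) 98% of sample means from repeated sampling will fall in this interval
C

A) Wrong — μ is fixed; the randomness lives in the interval, not in μ.
B) Wrong — a CI is about the parameter μ, not individual data values.
C) Correct — this is the frequentist long-run coverage interpretation.
D) Wrong — coverage applies to intervals containing μ, not to future x̄ values.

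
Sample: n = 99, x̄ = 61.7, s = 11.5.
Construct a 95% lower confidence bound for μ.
μ ≥ 59.78

Lower bound (one-sided):
t* = 1.661 (one-sided for 95%)
Lower bound = x̄ - t* · s/√n = 61.7 - 1.661 · 11.5/√99 = 59.78

We are 95% confident that μ ≥ 59.78.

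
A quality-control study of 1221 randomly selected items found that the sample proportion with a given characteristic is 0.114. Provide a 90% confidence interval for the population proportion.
(0.099, 0.129)

Proportion CI:
SE = √(p̂(1-p̂)/n) = √(0.114 · 0.886 / 1221) = 0.00910

z* = 1.645
Margin = z* · SE = 1.645 · 0.00910 = 0.0150

CI: 0.114 ± 0.0150 = (0.099, 0.129)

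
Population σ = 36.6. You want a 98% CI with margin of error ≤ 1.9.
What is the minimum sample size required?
n ≥ 2008

For margin E ≤ 1.9:
n ≥ (z* · σ / E)²
n ≥ (2.326 · 36.6 / 1.9)²
n ≥ 2007.59

Minimum n = 2008 (rounding up)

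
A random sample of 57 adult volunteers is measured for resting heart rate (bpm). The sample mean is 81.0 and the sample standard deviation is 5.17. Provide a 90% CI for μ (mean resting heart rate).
(79.85, 82.15)

t-interval (σ unknown):
df = n - 1 = 56
t* = 1.673 for 90% confidence

Margin of error = t* · s/√n = 1.673 · 5.17/√57 = 1.15

CI: (79.85, 82.15)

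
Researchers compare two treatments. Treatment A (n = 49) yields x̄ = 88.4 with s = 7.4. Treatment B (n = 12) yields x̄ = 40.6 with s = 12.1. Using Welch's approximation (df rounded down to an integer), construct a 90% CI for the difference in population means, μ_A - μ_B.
(41.34, 54.26)

Difference: x̄₁ - x̄₂ = 47.80
SE = √(s₁²/n₁ + s₂²/n₂) = √(7.4²/49 + 12.1²/12) = 3.6494
df = 13.08 → 13 (Welch–Satterthwaite, rounded down)
t* = 1.771

CI: 47.80 ± 1.771 · 3.6494 = 47.80 ± 6.46 = (41.34, 54.26)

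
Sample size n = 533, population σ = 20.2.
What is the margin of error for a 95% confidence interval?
Margin of error = 1.71

Margin of error = z* · σ/√n
= 1.960 · 20.2/√533
= 1.960 · 20.2/23.0868
= 1.71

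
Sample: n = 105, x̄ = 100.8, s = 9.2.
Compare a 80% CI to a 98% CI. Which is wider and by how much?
98% CI is wider by 1.92

df = 104
80% CI: t* = 1.290, (99.64, 101.96), width = 2 · t* · s/√n = 2.32
98% CI: t* = 2.363, (98.68, 102.92), width = 2 · t* · s/√n = 4.24

The 98% CI is wider by 4.24 - 2.32 = 1.92.
Higher confidence requires a wider interval.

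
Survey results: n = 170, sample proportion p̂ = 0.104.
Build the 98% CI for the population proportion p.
(0.050, 0.158)

Proportion CI:
SE = √(p̂(1-p̂)/n) = √(0.104 · 0.896 / 170) = 0.02341

z* = 2.326
Margin = z* · SE = 2.326 · 0.02341 = 0.0545

CI: 0.104 ± 0.0545 = (0.050, 0.158)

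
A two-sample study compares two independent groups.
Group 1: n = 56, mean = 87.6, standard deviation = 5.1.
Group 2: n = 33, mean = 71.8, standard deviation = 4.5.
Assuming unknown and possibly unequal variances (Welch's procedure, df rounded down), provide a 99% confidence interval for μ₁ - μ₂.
(13.05, 18.55)

Difference: x̄₁ - x̄₂ = 15.80
SE = √(s₁²/n₁ + s₂²/n₂) = √(5.1²/56 + 4.5²/33) = 1.0383
df = 74.08 → 74 (Welch–Satterthwaite, rounded down)
t* = 2.644

CI: 15.80 ± 2.644 · 1.0383 = 15.80 ± 2.75 = (13.05, 18.55)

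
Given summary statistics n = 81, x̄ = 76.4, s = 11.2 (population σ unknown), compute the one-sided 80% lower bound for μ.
μ ≥ 75.35

Lower bound (one-sided):
t* = 0.846 (one-sided for 80%)
Lower bound = x̄ - t* · s/√n = 76.4 - 0.846 · 11.2/√81 = 75.35

We are 80% confident that μ ≥ 75.35.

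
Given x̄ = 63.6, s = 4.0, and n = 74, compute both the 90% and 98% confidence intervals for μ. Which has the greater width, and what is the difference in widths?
98% CI is wider by 0.66

df = 73
90% CI: t* = 1.666, (62.83, 64.37), width = 2 · t* · s/√n = 1.55
98% CI: t* = 2.379, (62.49, 64.71), width = 2 · t* · s/√n = 2.21

The 98% CI is wider by 2.21 - 1.55 = 0.66.
Higher confidence requires a wider interval.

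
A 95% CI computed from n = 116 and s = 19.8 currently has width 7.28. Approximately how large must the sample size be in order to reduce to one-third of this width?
n ≈ 1044

CI width ∝ 1/√n
To reduce width by factor 3, need √n to grow by 3 → need 3² = 9 times as many samples.

Current: n = 116, width = 7.28
New: n = 1044, width ≈ 2.40

Width reduced by factor of 7.28/2.40 = 3.03.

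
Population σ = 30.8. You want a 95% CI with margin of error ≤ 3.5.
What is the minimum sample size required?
n ≥ 298

For margin E ≤ 3.5:
n ≥ (z* · σ / E)²
n ≥ (1.960 · 30.8 / 3.5)²
n ≥ 297.49

Minimum n = 298 (rounding up)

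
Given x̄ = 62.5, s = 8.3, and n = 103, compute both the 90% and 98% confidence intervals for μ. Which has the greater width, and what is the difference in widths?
98% CI is wider by 1.15

df = 102
90% CI: t* = 1.660, (61.14, 63.86), width = 2 · t* · s/√n = 2.72
98% CI: t* = 2.363, (60.57, 64.43), width = 2 · t* · s/√n = 3.87

The 98% CI is wider by 3.87 - 2.72 = 1.15.
Higher confidence requires a wider interval.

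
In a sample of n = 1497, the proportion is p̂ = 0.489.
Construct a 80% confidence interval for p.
(0.472, 0.506)

Proportion CI:
SE = √(p̂(1-p̂)/n) = √(0.489 · 0.511 / 1497) = 0.01292

z* = 1.282
Margin = z* · SE = 1.282 · 0.01292 = 0.0166

CI: 0.489 ± 0.0166 = (0.472, 0.506)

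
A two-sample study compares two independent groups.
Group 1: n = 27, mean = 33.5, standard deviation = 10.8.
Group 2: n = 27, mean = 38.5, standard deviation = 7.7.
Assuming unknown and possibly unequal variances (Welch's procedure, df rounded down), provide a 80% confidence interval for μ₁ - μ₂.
(-8.32, -1.68)

Difference: x̄₁ - x̄₂ = -5.00
SE = √(s₁²/n₁ + s₂²/n₂) = √(10.8²/27 + 7.7²/27) = 2.5526
df = 47.01 → 47 (Welch–Satterthwaite, rounded down)
t* = 1.300

CI: -5.00 ± 1.300 · 2.5526 = -5.00 ± 3.32 = (-8.32, -1.68)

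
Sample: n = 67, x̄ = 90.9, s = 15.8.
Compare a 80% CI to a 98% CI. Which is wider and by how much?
98% CI is wider by 4.20

df = 66
80% CI: t* = 1.295, (88.40, 93.40), width = 2 · t* · s/√n = 5.00
98% CI: t* = 2.384, (86.30, 95.50), width = 2 · t* · s/√n = 9.20

The 98% CI is wider by 9.20 - 5.00 = 4.20.
Higher confidence requires a wider interval.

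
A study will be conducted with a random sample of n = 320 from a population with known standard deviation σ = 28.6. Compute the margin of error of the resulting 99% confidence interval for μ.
Margin of error = 4.12

Margin of error = z* · σ/√n
= 2.576 · 28.6/√320
= 2.576 · 28.6/17.8885
= 4.12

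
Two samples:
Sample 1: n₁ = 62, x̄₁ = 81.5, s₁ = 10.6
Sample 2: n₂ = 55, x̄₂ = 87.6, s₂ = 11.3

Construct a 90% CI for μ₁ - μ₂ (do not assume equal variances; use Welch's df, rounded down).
(-9.47, -2.73)

Difference: x̄₁ - x̄₂ = -6.10
SE = √(s₁²/n₁ + s₂²/n₂) = √(10.6²/62 + 11.3²/55) = 2.0332
df = 111.22 → 111 (Welch–Satterthwaite, rounded down)
t* = 1.659

CI: -6.10 ± 1.659 · 2.0332 = -6.10 ± 3.37 = (-9.47, -2.73)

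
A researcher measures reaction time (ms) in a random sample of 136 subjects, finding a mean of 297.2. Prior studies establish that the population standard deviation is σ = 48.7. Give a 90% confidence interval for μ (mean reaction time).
(290.33, 304.07)

z-interval (σ known):
z* = 1.645 for 90% confidence

Margin of error = z* · σ/√n = 1.645 · 48.7/√136 = 6.87

CI: (297.2 - 6.87, 297.2 + 6.87) = (290.33, 304.07)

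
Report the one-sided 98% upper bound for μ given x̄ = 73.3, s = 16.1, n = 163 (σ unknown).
μ ≤ 75.91

Upper bound (one-sided):
t* = 2.070 (one-sided for 98%)
Upper bound = x̄ + t* · s/√n = 73.3 + 2.070 · 16.1/√163 = 75.91

We are 98% confident that μ ≤ 75.91.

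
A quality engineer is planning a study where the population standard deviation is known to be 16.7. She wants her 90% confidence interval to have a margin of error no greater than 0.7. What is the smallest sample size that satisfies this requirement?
n ≥ 1541

For margin E ≤ 0.7:
n ≥ (z* · σ / E)²
n ≥ (1.645 · 16.7 / 0.7)²
n ≥ 1540.17

Minimum n = 1541 (rounding up)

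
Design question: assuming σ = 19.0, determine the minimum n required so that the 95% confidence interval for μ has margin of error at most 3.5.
n ≥ 114

For margin E ≤ 3.5:
n ≥ (z* · σ / E)²
n ≥ (1.960 · 19.0 / 3.5)²
n ≥ 113.21

Minimum n = 114 (rounding up)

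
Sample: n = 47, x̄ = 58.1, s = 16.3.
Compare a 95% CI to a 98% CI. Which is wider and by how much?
98% CI is wider by 1.89

df = 46
95% CI: t* = 2.013, (53.31, 62.89), width = 2 · t* · s/√n = 9.57
98% CI: t* = 2.410, (52.37, 63.83), width = 2 · t* · s/√n = 11.46

The 98% CI is wider by 11.46 - 9.57 = 1.89.
Higher confidence requires a wider interval.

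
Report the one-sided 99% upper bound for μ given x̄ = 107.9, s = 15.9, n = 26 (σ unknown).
μ ≤ 115.65

Upper bound (one-sided):
t* = 2.485 (one-sided for 99%)
Upper bound = x̄ + t* · s/√n = 107.9 + 2.485 · 15.9/√26 = 115.65

We are 99% confident that μ ≤ 115.65.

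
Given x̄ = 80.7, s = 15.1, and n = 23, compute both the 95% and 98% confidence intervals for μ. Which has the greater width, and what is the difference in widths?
98% CI is wider by 2.73

df = 22
95% CI: t* = 2.074, (74.17, 87.23), width = 2 · t* · s/√n = 13.06
98% CI: t* = 2.508, (72.80, 88.60), width = 2 · t* · s/√n = 15.79

The 98% CI is wider by 15.79 - 13.06 = 2.73.
Higher confidence requires a wider interval.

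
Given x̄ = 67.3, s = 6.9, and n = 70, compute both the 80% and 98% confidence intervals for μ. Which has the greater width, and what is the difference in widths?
98% CI is wider by 1.80

df = 69
80% CI: t* = 1.294, (66.23, 68.37), width = 2 · t* · s/√n = 2.13
98% CI: t* = 2.382, (65.34, 69.26), width = 2 · t* · s/√n = 3.93

The 98% CI is wider by 3.93 - 2.13 = 1.80.
Higher confidence requires a wider interval.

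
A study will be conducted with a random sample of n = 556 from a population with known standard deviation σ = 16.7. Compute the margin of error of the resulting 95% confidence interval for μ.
Margin of error = 1.39

Margin of error = z* · σ/√n
= 1.960 · 16.7/√556
= 1.960 · 16.7/23.5797
= 1.39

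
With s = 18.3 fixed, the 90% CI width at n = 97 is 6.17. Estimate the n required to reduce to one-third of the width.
n ≈ 873

CI width ∝ 1/√n
To reduce width by factor 3, need √n to grow by 3 → need 3² = 9 times as many samples.

Current: n = 97, width = 6.17
New: n = 873, width ≈ 2.04

Width reduced by factor of 6.17/2.04 = 3.02.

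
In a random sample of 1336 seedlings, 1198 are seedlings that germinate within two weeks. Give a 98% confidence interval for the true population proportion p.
(0.877, 0.916)

Proportion CI:
p̂ = 1198/1336 = 0.89671
SE = √(p̂(1-p̂)/n) = √(0.89671 · 0.10329 / 1336) = 0.00833

z* = 2.326
Margin = z* · SE = 2.326 · 0.00833 = 0.0194

CI: 0.89671 ± 0.0194 = (0.877, 0.916)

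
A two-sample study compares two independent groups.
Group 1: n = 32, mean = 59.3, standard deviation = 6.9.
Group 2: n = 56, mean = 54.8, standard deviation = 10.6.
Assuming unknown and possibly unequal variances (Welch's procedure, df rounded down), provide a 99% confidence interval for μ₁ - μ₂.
(-0.43, 9.43)

Difference: x̄₁ - x̄₂ = 4.50
SE = √(s₁²/n₁ + s₂²/n₂) = √(6.9²/32 + 10.6²/56) = 1.8693
df = 84.44 → 84 (Welch–Satterthwaite, rounded down)
t* = 2.636

CI: 4.50 ± 2.636 · 1.8693 = 4.50 ± 4.93 = (-0.43, 9.43)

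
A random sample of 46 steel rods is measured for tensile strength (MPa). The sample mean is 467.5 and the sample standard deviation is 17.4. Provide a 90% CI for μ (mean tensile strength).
(463.19, 471.81)

t-interval (σ unknown):
df = n - 1 = 45
t* = 1.679 for 90% confidence

Margin of error = t* · s/√n = 1.679 · 17.4/√46 = 4.31

CI: (463.19, 471.81)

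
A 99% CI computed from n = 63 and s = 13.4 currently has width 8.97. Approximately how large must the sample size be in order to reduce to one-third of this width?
n ≈ 567

CI width ∝ 1/√n
To reduce width by factor 3, need √n to grow by 3 → need 3² = 9 times as many samples.

Current: n = 63, width = 8.97
New: n = 567, width ≈ 2.91

Width reduced by factor of 8.97/2.91 = 3.08.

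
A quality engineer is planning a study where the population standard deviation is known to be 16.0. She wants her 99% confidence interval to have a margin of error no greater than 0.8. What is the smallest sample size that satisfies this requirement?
n ≥ 2655

For margin E ≤ 0.8:
n ≥ (z* · σ / E)²
n ≥ (2.576 · 16.0 / 0.8)²
n ≥ 2654.31

Minimum n = 2655 (rounding up)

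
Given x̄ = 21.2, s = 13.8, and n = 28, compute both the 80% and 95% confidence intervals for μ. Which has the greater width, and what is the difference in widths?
95% CI is wider by 3.85

df = 27
80% CI: t* = 1.314, (17.77, 24.63), width = 2 · t* · s/√n = 6.85
95% CI: t* = 2.052, (15.85, 26.55), width = 2 · t* · s/√n = 10.70

The 95% CI is wider by 10.70 - 6.85 = 3.85.
Higher confidence requires a wider interval.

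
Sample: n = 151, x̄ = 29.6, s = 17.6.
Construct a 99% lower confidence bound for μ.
μ ≥ 26.23

Lower bound (one-sided):
t* = 2.351 (one-sided for 99%)
Lower bound = x̄ - t* · s/√n = 29.6 - 2.351 · 17.6/√151 = 26.23

We are 99% confident that μ ≥ 26.23.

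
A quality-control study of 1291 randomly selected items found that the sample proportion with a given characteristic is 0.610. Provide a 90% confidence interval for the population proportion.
(0.588, 0.632)

Proportion CI:
SE = √(p̂(1-p̂)/n) = √(0.610 · 0.390 / 1291) = 0.01357

z* = 1.645
Margin = z* · SE = 1.645 · 0.01357 = 0.0223

CI: 0.610 ± 0.0223 = (0.588, 0.632)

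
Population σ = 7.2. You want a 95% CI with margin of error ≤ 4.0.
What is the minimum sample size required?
n ≥ 13

For margin E ≤ 4.0:
n ≥ (z* · σ / E)²
n ≥ (1.960 · 7.2 / 4.0)²
n ≥ 12.45

Minimum n = 13 (rounding up)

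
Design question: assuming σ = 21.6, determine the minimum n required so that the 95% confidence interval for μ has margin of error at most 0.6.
n ≥ 4979

For margin E ≤ 0.6:
n ≥ (z* · σ / E)²
n ≥ (1.960 · 21.6 / 0.6)²
n ≥ 4978.71

Minimum n = 4979 (rounding up)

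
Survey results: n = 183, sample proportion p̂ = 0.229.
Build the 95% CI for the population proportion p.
(0.168, 0.290)

Proportion CI:
SE = √(p̂(1-p̂)/n) = √(0.229 · 0.771 / 183) = 0.03106

z* = 1.960
Margin = z* · SE = 1.960 · 0.03106 = 0.0609

CI: 0.229 ± 0.0609 = (0.168, 0.290)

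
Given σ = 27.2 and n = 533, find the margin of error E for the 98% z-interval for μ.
Margin of error = 2.74

Margin of error = z* · σ/√n
= 2.326 · 27.2/√533
= 2.326 · 27.2/23.0868
= 2.74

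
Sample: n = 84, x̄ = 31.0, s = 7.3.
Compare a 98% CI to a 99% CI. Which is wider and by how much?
99% CI is wider by 0.42

df = 83
98% CI: t* = 2.372, (29.11, 32.89), width = 2 · t* · s/√n = 3.78
99% CI: t* = 2.636, (28.90, 33.10), width = 2 · t* · s/√n = 4.20

The 99% CI is wider by 4.20 - 3.78 = 0.42.
Higher confidence requires a wider interval.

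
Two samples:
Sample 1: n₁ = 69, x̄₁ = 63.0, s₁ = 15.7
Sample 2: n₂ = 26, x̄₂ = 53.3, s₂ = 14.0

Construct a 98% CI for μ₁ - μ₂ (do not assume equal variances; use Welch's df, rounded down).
(1.69, 17.71)

Difference: x̄₁ - x̄₂ = 9.70
SE = √(s₁²/n₁ + s₂²/n₂) = √(15.7²/69 + 14.0²/26) = 3.3333
df = 50.17 → 50 (Welch–Satterthwaite, rounded down)
t* = 2.403

CI: 9.70 ± 2.403 · 3.3333 = 9.70 ± 8.01 = (1.69, 17.71)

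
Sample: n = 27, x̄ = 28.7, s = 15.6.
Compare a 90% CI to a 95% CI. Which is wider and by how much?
95% CI is wider by 2.11

df = 26
90% CI: t* = 1.706, (23.58, 33.82), width = 2 · t* · s/√n = 10.24
95% CI: t* = 2.056, (22.53, 34.87), width = 2 · t* · s/√n = 12.35

The 95% CI is wider by 12.35 - 10.24 = 2.11.
Higher confidence requires a wider interval.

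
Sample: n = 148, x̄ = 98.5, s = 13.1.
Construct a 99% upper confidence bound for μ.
μ ≤ 101.03

Upper bound (one-sided):
t* = 2.352 (one-sided for 99%)
Upper bound = x̄ + t* · s/√n = 98.5 + 2.352 · 13.1/√148 = 101.03

We are 99% confident that μ ≤ 101.03.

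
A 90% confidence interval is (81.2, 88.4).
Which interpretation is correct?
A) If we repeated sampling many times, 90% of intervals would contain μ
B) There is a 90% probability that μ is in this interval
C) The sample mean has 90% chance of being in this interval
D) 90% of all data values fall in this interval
A

A) Correct — this is the frequentist long-run coverage interpretation.
B) Wrong — μ is fixed; the randomness lives in the interval, not in μ.
C) Wrong — x̄ is observed and sits in the interval by construction.
D) Wrong — a CI is about the parameter μ, not individual data values.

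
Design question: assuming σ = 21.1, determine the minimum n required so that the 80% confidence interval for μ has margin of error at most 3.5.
n ≥ 60

For margin E ≤ 3.5:
n ≥ (z* · σ / E)²
n ≥ (1.282 · 21.1 / 3.5)²
n ≥ 59.73

Minimum n = 60 (rounding up)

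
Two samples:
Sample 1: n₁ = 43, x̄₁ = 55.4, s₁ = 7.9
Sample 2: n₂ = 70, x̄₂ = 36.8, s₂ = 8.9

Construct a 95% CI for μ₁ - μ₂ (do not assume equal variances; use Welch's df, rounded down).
(15.41, 21.79)

Difference: x̄₁ - x̄₂ = 18.60
SE = √(s₁²/n₁ + s₂²/n₂) = √(7.9²/43 + 8.9²/70) = 1.6072
df = 97.10 → 97 (Welch–Satterthwaite, rounded down)
t* = 1.985

CI: 18.60 ± 1.985 · 1.6072 = 18.60 ± 3.19 = (15.41, 21.79)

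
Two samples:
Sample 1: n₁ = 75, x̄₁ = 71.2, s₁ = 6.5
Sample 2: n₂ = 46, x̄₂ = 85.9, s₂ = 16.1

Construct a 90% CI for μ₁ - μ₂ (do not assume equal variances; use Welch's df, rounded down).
(-18.87, -10.53)

Difference: x̄₁ - x̄₂ = -14.70
SE = √(s₁²/n₁ + s₂²/n₂) = √(6.5²/75 + 16.1²/46) = 2.4896
df = 54.12 → 54 (Welch–Satterthwaite, rounded down)
t* = 1.674

CI: -14.70 ± 1.674 · 2.4896 = -14.70 ± 4.17 = (-18.87, -10.53)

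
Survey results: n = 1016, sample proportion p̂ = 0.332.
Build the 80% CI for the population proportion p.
(0.313, 0.351)

Proportion CI:
SE = √(p̂(1-p̂)/n) = √(0.332 · 0.668 / 1016) = 0.01477

z* = 1.282
Margin = z* · SE = 1.282 · 0.01477 = 0.0189

CI: 0.332 ± 0.0189 = (0.313, 0.351)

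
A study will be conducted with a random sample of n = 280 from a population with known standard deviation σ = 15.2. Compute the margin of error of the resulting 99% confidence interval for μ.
Margin of error = 2.34

Margin of error = z* · σ/√n
= 2.576 · 15.2/√280
= 2.576 · 15.2/16.7332
= 2.34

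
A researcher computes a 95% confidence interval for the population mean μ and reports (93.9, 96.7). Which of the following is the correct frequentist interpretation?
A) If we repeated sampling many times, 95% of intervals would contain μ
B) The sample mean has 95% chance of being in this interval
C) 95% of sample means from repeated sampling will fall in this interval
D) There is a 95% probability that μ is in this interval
A

A) Correct — this is the frequentist long-run coverage interpretation.
B) Wrong — x̄ is observed and sits in the interval by construction.
C) Wrong — coverage applies to intervals containing μ, not to future x̄ values.
D) Wrong — μ is fixed; the randomness lives in the interval, not in μ.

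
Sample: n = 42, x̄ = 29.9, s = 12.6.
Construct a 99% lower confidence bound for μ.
μ ≥ 25.19

Lower bound (one-sided):
t* = 2.421 (one-sided for 99%)
Lower bound = x̄ - t* · s/√n = 29.9 - 2.421 · 12.6/√42 = 25.19

We are 99% confident that μ ≥ 25.19.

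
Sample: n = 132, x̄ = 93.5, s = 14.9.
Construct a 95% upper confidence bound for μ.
μ ≤ 95.65

Upper bound (one-sided):
t* = 1.657 (one-sided for 95%)
Upper bound = x̄ + t* · s/√n = 93.5 + 1.657 · 14.9/√132 = 95.65

We are 95% confident that μ ≤ 95.65.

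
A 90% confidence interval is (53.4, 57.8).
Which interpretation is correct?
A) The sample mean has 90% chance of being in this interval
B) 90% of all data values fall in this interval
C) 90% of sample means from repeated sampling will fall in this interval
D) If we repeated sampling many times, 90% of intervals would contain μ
D

A) Wrong — x̄ is observed and sits in the interval by construction.
B) Wrong — a CI is about the parameter μ, not individual data values.
C) Wrong — coverage applies to intervals containing μ, not to future x̄ values.
D) Correct — this is the frequentist long-run coverage interpretation.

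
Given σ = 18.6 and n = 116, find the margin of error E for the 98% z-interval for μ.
Margin of error = 4.02

Margin of error = z* · σ/√n
= 2.326 · 18.6/√116
= 2.326 · 18.6/10.7703
= 4.02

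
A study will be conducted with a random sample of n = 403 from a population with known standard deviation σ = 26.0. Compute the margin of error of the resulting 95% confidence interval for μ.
Margin of error = 2.54

Margin of error = z* · σ/√n
= 1.960 · 26.0/√403
= 1.960 · 26.0/20.0749
= 2.54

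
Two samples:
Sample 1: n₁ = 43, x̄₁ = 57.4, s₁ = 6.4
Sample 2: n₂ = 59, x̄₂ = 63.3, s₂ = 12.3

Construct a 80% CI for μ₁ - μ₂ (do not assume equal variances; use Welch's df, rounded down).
(-8.32, -3.48)

Difference: x̄₁ - x̄₂ = -5.90
SE = √(s₁²/n₁ + s₂²/n₂) = √(6.4²/43 + 12.3²/59) = 1.8753
df = 91.63 → 91 (Welch–Satterthwaite, rounded down)
t* = 1.291

CI: -5.90 ± 1.291 · 1.8753 = -5.90 ± 2.42 = (-8.32, -3.48)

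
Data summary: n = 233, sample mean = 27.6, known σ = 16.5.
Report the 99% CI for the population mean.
(24.82, 30.38)

z-interval (σ known):
z* = 2.576 for 99% confidence

Margin of error = z* · σ/√n = 2.576 · 16.5/√233 = 2.78

CI: (27.6 - 2.78, 27.6 + 2.78) = (24.82, 30.38)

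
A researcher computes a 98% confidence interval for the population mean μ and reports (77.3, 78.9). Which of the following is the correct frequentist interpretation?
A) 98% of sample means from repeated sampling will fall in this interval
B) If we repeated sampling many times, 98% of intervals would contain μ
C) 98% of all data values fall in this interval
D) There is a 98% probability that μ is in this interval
B

A) Wrong — coverage applies to intervals containing μ, not to future x̄ values.
B) Correct — this is the frequentist long-run coverage interpretation.
C) Wrong — a CI is about the parameter μ, not individual data values.
D) Wrong — μ is fixed; the randomness lives in the interval, not in μ.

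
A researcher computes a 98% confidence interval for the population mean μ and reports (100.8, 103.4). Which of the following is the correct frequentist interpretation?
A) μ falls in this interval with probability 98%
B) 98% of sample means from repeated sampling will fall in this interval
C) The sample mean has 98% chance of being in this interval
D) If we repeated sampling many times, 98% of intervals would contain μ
D

A) Wrong — μ is fixed; the randomness lives in the interval, not in μ.
B) Wrong — coverage applies to intervals containing μ, not to future x̄ values.
C) Wrong — x̄ is observed and sits in the interval by construction.
D) Correct — this is the frequentist long-run coverage interpretation.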